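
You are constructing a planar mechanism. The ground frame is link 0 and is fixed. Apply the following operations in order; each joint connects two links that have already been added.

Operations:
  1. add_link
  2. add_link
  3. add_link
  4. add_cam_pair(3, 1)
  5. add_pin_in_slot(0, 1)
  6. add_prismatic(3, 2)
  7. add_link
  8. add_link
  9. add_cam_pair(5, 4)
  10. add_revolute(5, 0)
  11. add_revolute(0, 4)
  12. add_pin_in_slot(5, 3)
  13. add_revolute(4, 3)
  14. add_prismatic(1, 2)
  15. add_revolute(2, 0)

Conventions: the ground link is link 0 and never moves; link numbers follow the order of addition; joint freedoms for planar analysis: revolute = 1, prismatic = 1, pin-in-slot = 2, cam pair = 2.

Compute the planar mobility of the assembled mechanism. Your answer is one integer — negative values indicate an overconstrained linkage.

ground; <1,0,0>
#1 <2,0,0>
#2 <3,0,0>
#3 <4,0,0>
C:3↔1 J2 <4,0,1>
PS:0↔1 J2 <4,0,2>
P:3↔2 J1 <4,1,2>
#4 <5,1,2>
#5 <6,1,2>
C:5↔4 J2 <6,1,3>
R:5↔0 J1 <6,2,3>
R:0↔4 J1 <6,3,3>
PS:5↔3 J2 <6,3,4>
R:4↔3 J1 <6,4,4>
P:1↔2 J1 <6,5,4>
R:2↔0 J1 <6,6,4>
3×5 − 2×6 − 1×4 = -1

M = -1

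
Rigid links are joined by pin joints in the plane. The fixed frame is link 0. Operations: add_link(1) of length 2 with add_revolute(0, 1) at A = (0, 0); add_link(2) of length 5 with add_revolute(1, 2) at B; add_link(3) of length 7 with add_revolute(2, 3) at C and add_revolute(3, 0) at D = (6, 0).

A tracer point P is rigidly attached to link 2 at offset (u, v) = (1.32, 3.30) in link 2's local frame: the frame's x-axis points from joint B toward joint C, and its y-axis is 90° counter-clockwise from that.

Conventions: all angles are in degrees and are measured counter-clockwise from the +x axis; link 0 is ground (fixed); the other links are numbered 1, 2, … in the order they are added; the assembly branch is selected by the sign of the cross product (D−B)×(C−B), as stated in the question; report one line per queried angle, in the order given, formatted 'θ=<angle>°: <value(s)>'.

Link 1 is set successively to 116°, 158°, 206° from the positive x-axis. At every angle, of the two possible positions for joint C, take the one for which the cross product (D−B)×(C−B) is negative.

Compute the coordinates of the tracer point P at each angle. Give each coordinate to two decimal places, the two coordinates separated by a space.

A=(0,0), D=(6.00,0)
θ=116°: B = A + 2.00·(cos116°, sin116°) = (-0.8767, 1.7976)
θ=116°: |BD| = 7.1078
θ=116°: circle(B,5.00) ∩ circle(D,7.00): a=1.8656, h=4.6389
θ=116°:   candidates: C₊=(2.1014,5.8139) cross=32.972; C₋=(-0.2450,-3.1623) cross=-32.972
θ=116°:   branch - wants cross < 0 → take C=(-0.2450,-3.1623) (cross=-32.972)
θ=116°: ex = (C−B)/|BC| = (0.1264,-0.9920); ey = (0.9920,0.1264)
θ=116°: P = B + 1.32·ex + 3.30·ey = (2.5636,0.9051)
θ=158°: B = A + 2.00·(cos158°, sin158°) = (-1.8544, 0.7492)
θ=158°: |BD| = 7.8900
θ=158°: circle(B,5.00) ∩ circle(D,7.00): a=2.4241, h=4.3731
θ=158°:   candidates: C₊=(0.9740,4.8723) cross=34.504; C₋=(0.1435,-3.8343) cross=-34.504
θ=158°:   branch - wants cross < 0 → take C=(0.1435,-3.8343) (cross=-34.504)
θ=158°: ex = (C−B)/|BC| = (0.3996,-0.9167); ey = (0.9167,0.3996)
θ=158°: P = B + 1.32·ex + 3.30·ey = (1.6982,0.8578)
θ=206°: B = A + 2.00·(cos206°, sin206°) = (-1.7976, -0.8767)
θ=206°: |BD| = 7.8467
θ=206°: circle(B,5.00) ∩ circle(D,7.00): a=2.3941, h=4.3896
θ=206°:   candidates: C₊=(0.0910,3.7529) cross=34.444; C₋=(1.0719,-4.9713) cross=-34.444
θ=206°:   branch - wants cross < 0 → take C=(1.0719,-4.9713) (cross=-34.444)
θ=206°: ex = (C−B)/|BC| = (0.5739,-0.8189); ey = (0.8189,0.5739)
θ=206°: P = B + 1.32·ex + 3.30·ey = (1.6624,-0.0638)

θ=116°: 2.56 0.91
θ=158°: 1.70 0.86
θ=206°: 1.66 -0.06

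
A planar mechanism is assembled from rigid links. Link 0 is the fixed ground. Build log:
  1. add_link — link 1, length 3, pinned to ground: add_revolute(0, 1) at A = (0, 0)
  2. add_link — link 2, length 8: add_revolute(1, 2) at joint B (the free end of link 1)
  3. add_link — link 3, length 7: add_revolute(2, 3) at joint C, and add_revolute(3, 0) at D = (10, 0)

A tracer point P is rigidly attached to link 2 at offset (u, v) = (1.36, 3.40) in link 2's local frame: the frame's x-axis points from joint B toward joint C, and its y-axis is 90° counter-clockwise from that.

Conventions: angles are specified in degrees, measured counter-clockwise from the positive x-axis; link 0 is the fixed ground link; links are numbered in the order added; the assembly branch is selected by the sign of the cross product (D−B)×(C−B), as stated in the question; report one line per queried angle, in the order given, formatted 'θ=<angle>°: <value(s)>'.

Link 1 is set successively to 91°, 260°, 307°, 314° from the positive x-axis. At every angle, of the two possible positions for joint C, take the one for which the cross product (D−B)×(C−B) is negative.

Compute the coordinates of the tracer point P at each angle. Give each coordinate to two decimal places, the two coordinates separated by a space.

A=(0,0), D=(10.00,0)
θ=91°: B = A + 3.00·(cos91°, sin91°) = (-0.0524, 2.9995)
θ=91°: |BD| = 10.4903
θ=91°: circle(B,8.00) ∩ circle(D,7.00): a=5.9601, h=5.3364
θ=91°:   candidates: C₊=(7.1848,6.4089) cross=55.981; C₋=(4.1331,-3.8182) cross=-55.981
θ=91°:   branch - wants cross < 0 → take C=(4.1331,-3.8182) (cross=-55.981)
θ=91°: ex = (C−B)/|BC| = (0.5232,-0.8522); ey = (0.8522,0.5232)
θ=91°: P = B + 1.36·ex + 3.40·ey = (3.5567,3.6193)
θ=260°: B = A + 3.00·(cos260°, sin260°) = (-0.5209, -2.9544)
θ=260°: |BD| = 10.9279
θ=260°: circle(B,8.00) ∩ circle(D,7.00): a=6.1503, h=5.1161
θ=260°:   candidates: C₊=(4.0171,3.6339) cross=55.908; C₋=(6.7834,-6.2172) cross=-55.908
θ=260°:   branch - wants cross < 0 → take C=(6.7834,-6.2172) (cross=-55.908)
θ=260°: ex = (C−B)/|BC| = (0.9130,-0.4078); ey = (0.4078,0.9130)
θ=260°: P = B + 1.36·ex + 3.40·ey = (2.1075,-0.4047)
θ=307°: B = A + 3.00·(cos307°, sin307°) = (1.8054, -2.3959)
θ=307°: |BD| = 8.5376
θ=307°: circle(B,8.00) ∩ circle(D,7.00): a=5.1473, h=6.1242
θ=307°:   candidates: C₊=(5.0273,4.9267) cross=52.286; C₋=(8.4645,-6.8295) cross=-52.286
θ=307°:   branch - wants cross < 0 → take C=(8.4645,-6.8295) (cross=-52.286)
θ=307°: ex = (C−B)/|BC| = (0.8324,-0.5542); ey = (0.5542,0.8324)
θ=307°: P = B + 1.36·ex + 3.40·ey = (4.8218,-0.3195)
θ=314°: B = A + 3.00·(cos314°, sin314°) = (2.0840, -2.1580)
θ=314°: |BD| = 8.2049
θ=314°: circle(B,8.00) ∩ circle(D,7.00): a=5.0165, h=6.2317
θ=314°:   candidates: C₊=(5.2849,5.1737) cross=51.131; C₋=(8.5629,-6.8509) cross=-51.131
θ=314°:   branch - wants cross < 0 → take C=(8.5629,-6.8509) (cross=-51.131)
θ=314°: ex = (C−B)/|BC| = (0.8099,-0.5866); ey = (0.5866,0.8099)
θ=314°: P = B + 1.36·ex + 3.40·ey = (5.1799,-0.2023)

θ=91°: 3.56 3.62
θ=260°: 2.11 -0.40
θ=307°: 4.82 -0.32
θ=314°: 5.18 -0.20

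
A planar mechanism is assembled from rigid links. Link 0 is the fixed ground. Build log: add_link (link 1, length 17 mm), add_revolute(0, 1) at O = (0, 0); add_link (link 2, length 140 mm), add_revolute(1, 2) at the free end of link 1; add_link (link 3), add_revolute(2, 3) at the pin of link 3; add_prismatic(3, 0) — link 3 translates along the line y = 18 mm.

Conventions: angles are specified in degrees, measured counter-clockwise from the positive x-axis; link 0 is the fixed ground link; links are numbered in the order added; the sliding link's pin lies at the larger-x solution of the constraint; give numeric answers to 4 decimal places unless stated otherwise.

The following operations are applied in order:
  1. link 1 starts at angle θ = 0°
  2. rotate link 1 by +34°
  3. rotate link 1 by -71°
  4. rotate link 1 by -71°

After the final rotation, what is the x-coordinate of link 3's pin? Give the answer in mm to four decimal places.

geometry: r = 17 mm, L = 140 mm, e = 18 mm; θ starts at 0°
rotate link 1 by +34°: θ ← 0° +34° = 34°
rotate link 1 by -71°: θ ← 34° -71° = -37°
rotate link 1 by -71°: θ ← -37° -71° = -108°
crank pin P = (r cos θ, r sin θ) = (-5.253289, -16.167961)
h = r sin θ − e = -16.167961 − 18 = -34.167961
x = r cos θ + √(L² − h²) = -5.253289 + 135.766529 = 130.513240

130.5132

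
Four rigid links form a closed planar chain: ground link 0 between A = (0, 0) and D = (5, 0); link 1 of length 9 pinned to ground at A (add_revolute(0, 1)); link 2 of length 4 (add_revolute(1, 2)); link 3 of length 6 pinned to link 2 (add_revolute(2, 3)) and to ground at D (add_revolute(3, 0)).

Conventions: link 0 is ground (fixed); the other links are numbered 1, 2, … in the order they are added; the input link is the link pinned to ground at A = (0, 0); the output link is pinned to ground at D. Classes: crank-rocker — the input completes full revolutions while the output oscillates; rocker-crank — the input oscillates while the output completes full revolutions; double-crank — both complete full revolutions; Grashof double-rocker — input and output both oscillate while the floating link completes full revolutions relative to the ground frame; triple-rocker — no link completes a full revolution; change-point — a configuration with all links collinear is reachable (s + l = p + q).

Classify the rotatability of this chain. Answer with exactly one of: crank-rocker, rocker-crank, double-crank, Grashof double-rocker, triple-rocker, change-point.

lengths: ground=5, input=9, coupler=4, output=6
sorted: s=4 (shortest), l=9 (longest), p+q=11
s + l = 13 vs p + q = 11
s + l > p + q → non-Grashof → no link fully rotates → triple-rocker

triple-rocker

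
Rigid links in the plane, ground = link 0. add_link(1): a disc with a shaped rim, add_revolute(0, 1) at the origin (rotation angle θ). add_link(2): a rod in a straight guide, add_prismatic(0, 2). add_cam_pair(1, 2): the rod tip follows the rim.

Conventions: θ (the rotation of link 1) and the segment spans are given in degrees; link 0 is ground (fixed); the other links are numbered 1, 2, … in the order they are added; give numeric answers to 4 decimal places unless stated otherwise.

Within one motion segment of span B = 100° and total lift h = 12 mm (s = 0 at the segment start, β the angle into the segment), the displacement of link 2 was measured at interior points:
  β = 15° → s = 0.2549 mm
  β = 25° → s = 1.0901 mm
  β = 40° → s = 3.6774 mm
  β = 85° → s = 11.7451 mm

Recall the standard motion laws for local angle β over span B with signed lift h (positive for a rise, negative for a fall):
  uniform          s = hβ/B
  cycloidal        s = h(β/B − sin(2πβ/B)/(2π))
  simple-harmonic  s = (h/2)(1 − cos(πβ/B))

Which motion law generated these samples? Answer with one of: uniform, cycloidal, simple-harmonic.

candidates at β/B = r: uniform s = h·r (linear in β); cycloidal s = h·(r − sin(2πr)/(2π)); simple-harmonic s = (h/2)(1 − cos(πr))
β=15°: printed 0.2549 | uniform 1.8000, cycloidal 0.2549, simple-harmonic 0.6540
β=25°: printed 1.0901 | uniform 3.0000, cycloidal 1.0901, simple-harmonic 1.7574
β=40°: printed 3.6774 | uniform 4.8000, cycloidal 3.6774, simple-harmonic 4.1459
β=85°: printed 11.7451 | uniform 10.2000, cycloidal 11.7451, simple-harmonic 11.3460
only one law matches every sample → cycloidal

cycloidal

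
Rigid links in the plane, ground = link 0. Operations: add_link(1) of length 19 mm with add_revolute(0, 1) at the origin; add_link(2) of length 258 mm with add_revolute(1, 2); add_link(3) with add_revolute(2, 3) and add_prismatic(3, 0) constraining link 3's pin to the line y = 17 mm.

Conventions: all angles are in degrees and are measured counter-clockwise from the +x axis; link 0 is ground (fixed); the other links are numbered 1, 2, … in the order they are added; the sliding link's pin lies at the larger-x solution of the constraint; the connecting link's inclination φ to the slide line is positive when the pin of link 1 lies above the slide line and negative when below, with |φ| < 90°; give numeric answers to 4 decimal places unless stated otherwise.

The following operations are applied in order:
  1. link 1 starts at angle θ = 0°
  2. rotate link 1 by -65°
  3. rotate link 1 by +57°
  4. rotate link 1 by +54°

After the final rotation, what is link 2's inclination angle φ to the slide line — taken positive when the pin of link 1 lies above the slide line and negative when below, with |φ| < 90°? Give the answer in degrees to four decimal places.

geometry: r = 19 mm, L = 258 mm, e = 17 mm; θ starts at 0°
rotate link 1 by -65°: θ ← 0° -65° = -65°
rotate link 1 by +57°: θ ← -65° +57° = -8°
rotate link 1 by +54°: θ ← -8° +54° = 46°
h = r sin θ − e = 13.667456 − 17 = -3.332544
sin φ = h / L = -3.332544 / 258 = -0.01291684
φ = arcsin(-0.01291684) = -0.740101°

-0.7401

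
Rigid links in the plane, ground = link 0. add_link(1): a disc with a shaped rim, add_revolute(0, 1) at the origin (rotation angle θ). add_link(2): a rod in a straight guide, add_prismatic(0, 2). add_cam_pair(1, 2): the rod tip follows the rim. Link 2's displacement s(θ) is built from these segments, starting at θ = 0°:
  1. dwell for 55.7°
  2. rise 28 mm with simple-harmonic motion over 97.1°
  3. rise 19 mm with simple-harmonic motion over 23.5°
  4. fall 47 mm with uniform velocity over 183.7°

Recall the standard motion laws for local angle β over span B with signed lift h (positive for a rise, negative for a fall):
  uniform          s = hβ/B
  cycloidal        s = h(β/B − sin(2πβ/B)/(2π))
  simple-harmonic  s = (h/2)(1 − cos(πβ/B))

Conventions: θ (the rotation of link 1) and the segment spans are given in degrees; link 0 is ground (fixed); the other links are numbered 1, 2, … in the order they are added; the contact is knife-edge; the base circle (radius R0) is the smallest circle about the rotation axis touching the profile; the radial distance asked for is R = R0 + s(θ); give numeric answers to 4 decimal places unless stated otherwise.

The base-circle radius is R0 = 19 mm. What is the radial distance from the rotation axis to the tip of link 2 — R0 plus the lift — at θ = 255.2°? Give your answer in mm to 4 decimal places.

segment 1 (0° to 55.7°, dwell): s unchanged at 0.0000
segment 2 (55.7° to 152.8°, simple-harmonic, h = 28) is passed completely: s = 0.0000 + (28) = 28.0000
segment 3 (152.8° to 176.3°, simple-harmonic, h = 19) is passed completely: s = 28.0000 + (19) = 47.0000
θ = 255.2° falls in segment 4 (176.3° to 360°, uniform, h = -47): β = 255.2 − 176.3 = 78.9°, B = 183.7°; Δs = -47·78.9/183.7 = -20.1867; s = 47.0000 − 20.1867 = 26.8133
R = R0 + s = 19 + 26.8133 = 45.8133

45.8133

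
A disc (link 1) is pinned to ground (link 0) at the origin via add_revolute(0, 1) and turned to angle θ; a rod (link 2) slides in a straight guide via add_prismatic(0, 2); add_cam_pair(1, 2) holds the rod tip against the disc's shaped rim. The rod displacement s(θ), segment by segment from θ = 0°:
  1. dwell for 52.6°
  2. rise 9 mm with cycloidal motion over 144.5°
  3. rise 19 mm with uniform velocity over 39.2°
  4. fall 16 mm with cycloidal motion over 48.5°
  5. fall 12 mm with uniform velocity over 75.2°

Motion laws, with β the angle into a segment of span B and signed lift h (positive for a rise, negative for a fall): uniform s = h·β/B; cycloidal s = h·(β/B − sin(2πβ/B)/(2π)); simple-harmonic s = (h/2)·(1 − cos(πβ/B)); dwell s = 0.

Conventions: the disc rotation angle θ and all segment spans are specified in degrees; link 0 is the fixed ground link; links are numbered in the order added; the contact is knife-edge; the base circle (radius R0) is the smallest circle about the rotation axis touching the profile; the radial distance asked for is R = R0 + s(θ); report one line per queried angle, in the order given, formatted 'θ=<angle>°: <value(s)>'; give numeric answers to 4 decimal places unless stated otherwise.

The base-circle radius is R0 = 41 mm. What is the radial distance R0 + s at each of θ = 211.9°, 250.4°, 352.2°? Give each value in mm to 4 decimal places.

segment 1 (0° to 52.6°, dwell): s unchanged at 0.0000
segment 2 (52.6° to 197.1°, cycloidal, h = 9) is passed completely: s = 0.0000 + (9) = 9.0000
θ = 211.9° falls in segment 3 (197.1° to 236.3°, uniform, h = 19): β = 211.9 − 197.1 = 14.8°, B = 39.2°; Δs = 19·14.8/39.2 = 7.1735; s = 9.0000 + 7.1735 = 16.1735
segment 3 (197.1° to 236.3°, uniform, h = 19) is passed completely: s = 9.0000 + (19) = 28.0000
θ = 250.4° falls in segment 4 (236.3° to 284.8°, cycloidal, h = -16): β = 250.4 − 236.3 = 14.1°, B = 48.5°; Δs = -16·(0.2907 − sin(2π·0.2907)/(2π)) = -2.1880; s = 28.0000 − 2.1880 = 25.8120
segment 4 (236.3° to 284.8°, cycloidal, h = -16) is passed completely: s = 28.0000 + (-16) = 12.0000
θ = 352.2° falls in segment 5 (284.8° to 360°, uniform, h = -12): β = 352.2 − 284.8 = 67.4°, B = 75.2°; Δs = -12·67.4/75.2 = -10.7553; s = 12.0000 − 10.7553 = 1.2447
θ=211.9°: R = R0 + s = 41 + 16.1735 = 57.1735
θ=250.4°: R = R0 + s = 41 + 25.8120 = 66.8120
θ=352.2°: R = R0 + s = 41 + 1.2447 = 42.2447

θ=211.9°: 57.1735
θ=250.4°: 66.8120
θ=352.2°: 42.2447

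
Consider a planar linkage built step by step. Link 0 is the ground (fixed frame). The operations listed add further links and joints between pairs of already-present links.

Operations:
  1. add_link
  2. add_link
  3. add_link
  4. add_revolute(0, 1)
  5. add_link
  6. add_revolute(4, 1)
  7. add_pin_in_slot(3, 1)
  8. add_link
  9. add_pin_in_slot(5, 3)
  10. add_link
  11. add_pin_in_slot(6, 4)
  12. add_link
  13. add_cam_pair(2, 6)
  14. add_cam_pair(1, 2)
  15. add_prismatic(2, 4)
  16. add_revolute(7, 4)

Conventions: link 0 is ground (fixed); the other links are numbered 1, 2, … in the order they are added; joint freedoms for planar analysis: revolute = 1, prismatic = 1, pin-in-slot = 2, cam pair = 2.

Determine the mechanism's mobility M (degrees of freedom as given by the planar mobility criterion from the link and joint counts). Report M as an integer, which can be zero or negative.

(L,J1,J2)=(1,0,0); link0 fixed
link1: (2,0,0)
link2: (3,0,0)
link3: (4,0,0)
R 0-1 [J1]: (4,1,0)
link4: (5,1,0)
R 4-1 [J1]: (5,2,0)
PS 3-1 [J2]: (5,2,1)
link5: (6,2,1)
PS 5-3 [J2]: (6,2,2)
link6: (7,2,2)
PS 6-4 [J2]: (7,2,3)
link7: (8,2,3)
C 2-6 [J2]: (8,2,4)
C 1-2 [J2]: (8,2,5)
P 2-4 [J1]: (8,3,5)
R 7-4 [J1]: (8,4,5)
Grübler: 3·7 − 2·4 − 5 = 8

M = 8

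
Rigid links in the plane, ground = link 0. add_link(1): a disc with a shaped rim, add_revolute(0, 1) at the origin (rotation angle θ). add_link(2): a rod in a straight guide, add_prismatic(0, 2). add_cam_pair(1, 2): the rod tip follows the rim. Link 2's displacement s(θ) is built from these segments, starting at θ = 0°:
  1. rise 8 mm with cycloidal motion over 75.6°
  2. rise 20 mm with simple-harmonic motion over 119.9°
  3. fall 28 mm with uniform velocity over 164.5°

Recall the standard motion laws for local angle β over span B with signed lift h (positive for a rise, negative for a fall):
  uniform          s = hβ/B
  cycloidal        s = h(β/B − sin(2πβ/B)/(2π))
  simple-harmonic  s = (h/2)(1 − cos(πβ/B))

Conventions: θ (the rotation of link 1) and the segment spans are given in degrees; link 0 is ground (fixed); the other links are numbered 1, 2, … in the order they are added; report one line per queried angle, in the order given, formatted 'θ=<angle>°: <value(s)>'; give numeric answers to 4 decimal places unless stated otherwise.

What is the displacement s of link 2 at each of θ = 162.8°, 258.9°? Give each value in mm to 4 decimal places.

segment 1 (0° to 75.6°, cycloidal, h = 8) is passed completely: s = 0.0000 + (8) = 8.0000
θ = 162.8° falls in segment 2 (75.6° to 195.5°, simple-harmonic, h = 20): β = 162.8 − 75.6 = 87.2°, B = 119.9°; Δs = 20/2·(1 − cos(π·0.7273)) = 16.5486; s = 8.0000 + 16.5486 = 24.5486
segment 2 (75.6° to 195.5°, simple-harmonic, h = 20) is passed completely: s = 8.0000 + (20) = 28.0000
θ = 258.9° falls in segment 3 (195.5° to 360°, uniform, h = -28): β = 258.9 − 195.5 = 63.4°, B = 164.5°; Δs = -28·63.4/164.5 = -10.7915; s = 28.0000 − 10.7915 = 17.2085

θ=162.8°: 24.5486
θ=258.9°: 17.2085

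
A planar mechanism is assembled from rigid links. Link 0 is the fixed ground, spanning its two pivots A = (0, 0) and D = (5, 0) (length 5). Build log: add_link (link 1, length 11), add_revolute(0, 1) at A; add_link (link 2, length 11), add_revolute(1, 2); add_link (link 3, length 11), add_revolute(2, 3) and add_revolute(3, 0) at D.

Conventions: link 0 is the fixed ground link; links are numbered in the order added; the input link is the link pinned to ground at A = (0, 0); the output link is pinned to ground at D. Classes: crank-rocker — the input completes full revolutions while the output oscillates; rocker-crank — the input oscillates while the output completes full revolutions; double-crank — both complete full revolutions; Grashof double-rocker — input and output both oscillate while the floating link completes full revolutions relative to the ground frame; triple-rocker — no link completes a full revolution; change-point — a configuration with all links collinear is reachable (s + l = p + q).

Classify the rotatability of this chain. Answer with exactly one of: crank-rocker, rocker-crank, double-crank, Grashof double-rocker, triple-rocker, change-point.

lengths: ground=5, input=11, coupler=11, output=11
sorted: s=5 (shortest), l=11 (longest), p+q=22
s + l = 16 vs p + q = 22
s + l < p + q (Grashof) with shortest = ground link → double-crank

double-crank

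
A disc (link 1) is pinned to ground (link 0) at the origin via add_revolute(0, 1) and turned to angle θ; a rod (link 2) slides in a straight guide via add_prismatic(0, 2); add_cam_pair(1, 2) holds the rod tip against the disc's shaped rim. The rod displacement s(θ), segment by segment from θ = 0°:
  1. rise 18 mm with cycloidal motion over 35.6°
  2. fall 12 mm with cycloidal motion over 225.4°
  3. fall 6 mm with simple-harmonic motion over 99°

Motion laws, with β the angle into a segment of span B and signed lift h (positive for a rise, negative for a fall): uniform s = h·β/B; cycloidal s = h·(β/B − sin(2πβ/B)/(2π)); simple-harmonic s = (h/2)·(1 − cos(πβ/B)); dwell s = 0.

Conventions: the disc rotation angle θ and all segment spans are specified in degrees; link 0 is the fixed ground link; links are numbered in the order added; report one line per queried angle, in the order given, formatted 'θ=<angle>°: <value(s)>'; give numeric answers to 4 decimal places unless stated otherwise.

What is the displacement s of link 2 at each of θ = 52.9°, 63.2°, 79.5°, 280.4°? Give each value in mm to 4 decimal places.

segment 1 (0° to 35.6°, cycloidal, h = 18) is passed completely: s = 0.0000 + (18) = 18.0000
θ = 52.9° falls in segment 2 (35.6° to 261°, cycloidal, h = -12): β = 52.9 − 35.6 = 17.3°, B = 225.4°; Δs = -12·(0.0768 − sin(2π·0.0768)/(2π)) = -0.0353; s = 18.0000 − 0.0353 = 17.9647
θ = 63.2° falls in segment 2 (35.6° to 261°, cycloidal, h = -12): β = 63.2 − 35.6 = 27.6°, B = 225.4°; Δs = -12·(0.1224 − sin(2π·0.1224)/(2π)) = -0.1407; s = 18.0000 − 0.1407 = 17.8593
θ = 79.5° falls in segment 2 (35.6° to 261°, cycloidal, h = -12): β = 79.5 − 35.6 = 43.9°, B = 225.4°; Δs = -12·(0.1948 − sin(2π·0.1948)/(2π)) = -0.5412; s = 18.0000 − 0.5412 = 17.4588
segment 2 (35.6° to 261°, cycloidal, h = -12) is passed completely: s = 18.0000 + (-12) = 6.0000
θ = 280.4° falls in segment 3 (261° to 360°, simple-harmonic, h = -6): β = 280.4 − 261 = 19.4°, B = 99°; Δs = -6/2·(1 − cos(π·0.1960)) = -0.5508; s = 6.0000 − 0.5508 = 5.4492

θ=52.9°: 17.9647
θ=63.2°: 17.8593
θ=79.5°: 17.4588
θ=280.4°: 5.4492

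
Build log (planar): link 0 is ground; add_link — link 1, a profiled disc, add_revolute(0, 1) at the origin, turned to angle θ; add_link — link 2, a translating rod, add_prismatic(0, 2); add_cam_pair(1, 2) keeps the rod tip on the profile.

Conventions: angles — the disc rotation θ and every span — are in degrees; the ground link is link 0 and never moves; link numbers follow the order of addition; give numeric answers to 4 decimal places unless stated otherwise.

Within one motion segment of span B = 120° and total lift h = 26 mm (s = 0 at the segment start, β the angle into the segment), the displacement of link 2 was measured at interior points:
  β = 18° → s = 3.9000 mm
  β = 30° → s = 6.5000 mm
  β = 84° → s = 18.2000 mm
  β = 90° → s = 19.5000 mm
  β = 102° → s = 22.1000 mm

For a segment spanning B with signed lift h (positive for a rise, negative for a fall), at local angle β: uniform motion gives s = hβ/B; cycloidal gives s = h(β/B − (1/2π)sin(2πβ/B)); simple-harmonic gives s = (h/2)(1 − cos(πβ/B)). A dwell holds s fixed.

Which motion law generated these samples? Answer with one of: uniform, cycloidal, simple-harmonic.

candidates at β/B = r: uniform s = h·r (linear in β); cycloidal s = h·(r − sin(2πr)/(2π)); simple-harmonic s = (h/2)(1 − cos(πr))
β=18°: printed 3.9000 | uniform 3.9000, cycloidal 0.5523, simple-harmonic 1.4169
β=30°: printed 6.5000 | uniform 6.5000, cycloidal 2.3620, simple-harmonic 3.8076
β=84°: printed 18.2000 | uniform 18.2000, cycloidal 22.1355, simple-harmonic 20.6412
β=90°: printed 19.5000 | uniform 19.5000, cycloidal 23.6380, simple-harmonic 22.1924
β=102°: printed 22.1000 | uniform 22.1000, cycloidal 25.4477, simple-harmonic 24.5831
only one law matches every sample → uniform

uniform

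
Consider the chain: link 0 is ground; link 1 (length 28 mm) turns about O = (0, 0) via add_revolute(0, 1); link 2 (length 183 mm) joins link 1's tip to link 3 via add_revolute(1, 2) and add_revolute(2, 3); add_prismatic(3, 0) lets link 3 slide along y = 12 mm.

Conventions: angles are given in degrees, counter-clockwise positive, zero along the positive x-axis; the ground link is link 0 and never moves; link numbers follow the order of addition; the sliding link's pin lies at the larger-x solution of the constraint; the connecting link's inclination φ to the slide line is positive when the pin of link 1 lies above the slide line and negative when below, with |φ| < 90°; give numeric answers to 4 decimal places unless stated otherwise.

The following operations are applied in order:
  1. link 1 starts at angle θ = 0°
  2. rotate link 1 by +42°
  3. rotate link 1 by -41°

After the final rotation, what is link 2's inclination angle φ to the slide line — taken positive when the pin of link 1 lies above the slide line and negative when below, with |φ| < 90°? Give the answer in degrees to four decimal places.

geometry: r = 28 mm, L = 183 mm, e = 12 mm; θ starts at 0°
rotate link 1 by +42°: θ ← 0° +42° = 42°
rotate link 1 by -41°: θ ← 42° -41° = 1°
h = r sin θ − e = 0.488667 − 12 = -11.511333
sin φ = h / L = -11.511333 / 183 = -0.06290346
φ = arcsin(-0.06290346) = -3.606484°

-3.6065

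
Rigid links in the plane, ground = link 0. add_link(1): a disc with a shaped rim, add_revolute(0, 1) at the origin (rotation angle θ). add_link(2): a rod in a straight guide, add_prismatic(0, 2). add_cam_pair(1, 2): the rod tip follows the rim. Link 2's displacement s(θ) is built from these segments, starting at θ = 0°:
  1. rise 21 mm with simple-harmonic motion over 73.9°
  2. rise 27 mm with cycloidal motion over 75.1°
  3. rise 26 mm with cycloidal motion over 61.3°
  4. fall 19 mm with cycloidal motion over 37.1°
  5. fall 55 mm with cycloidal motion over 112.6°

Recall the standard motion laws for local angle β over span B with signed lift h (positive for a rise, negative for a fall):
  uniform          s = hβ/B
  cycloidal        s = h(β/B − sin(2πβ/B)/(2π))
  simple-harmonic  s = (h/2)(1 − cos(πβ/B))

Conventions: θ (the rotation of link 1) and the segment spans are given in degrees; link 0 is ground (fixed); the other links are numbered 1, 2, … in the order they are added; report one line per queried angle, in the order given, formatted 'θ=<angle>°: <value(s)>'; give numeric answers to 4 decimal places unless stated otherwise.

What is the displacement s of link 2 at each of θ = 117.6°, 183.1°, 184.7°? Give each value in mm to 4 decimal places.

segment 1 (0° to 73.9°, simple-harmonic, h = 21) is passed completely: s = 0.0000 + (21) = 21.0000
θ = 117.6° falls in segment 2 (73.9° to 149°, cycloidal, h = 27): β = 117.6 − 73.9 = 43.7°, B = 75.1°; Δs = 27·(0.5819 − sin(2π·0.5819)/(2π)) = 17.8258; s = 21.0000 + 17.8258 = 38.8258
segment 2 (73.9° to 149°, cycloidal, h = 27) is passed completely: s = 21.0000 + (27) = 48.0000
θ = 183.1° falls in segment 3 (149° to 210.3°, cycloidal, h = 26): β = 183.1 − 149 = 34.1°, B = 61.3°; Δs = 26·(0.5563 − sin(2π·0.5563)/(2π)) = 15.8963; s = 48.0000 + 15.8963 = 63.8963
θ = 184.7° falls in segment 3 (149° to 210.3°, cycloidal, h = 26): β = 184.7 − 149 = 35.7°, B = 61.3°; Δs = 26·(0.5824 − sin(2π·0.5824)/(2π)) = 17.1895; s = 48.0000 + 17.1895 = 65.1895

θ=117.6°: 38.8258
θ=183.1°: 63.8963
θ=184.7°: 65.1895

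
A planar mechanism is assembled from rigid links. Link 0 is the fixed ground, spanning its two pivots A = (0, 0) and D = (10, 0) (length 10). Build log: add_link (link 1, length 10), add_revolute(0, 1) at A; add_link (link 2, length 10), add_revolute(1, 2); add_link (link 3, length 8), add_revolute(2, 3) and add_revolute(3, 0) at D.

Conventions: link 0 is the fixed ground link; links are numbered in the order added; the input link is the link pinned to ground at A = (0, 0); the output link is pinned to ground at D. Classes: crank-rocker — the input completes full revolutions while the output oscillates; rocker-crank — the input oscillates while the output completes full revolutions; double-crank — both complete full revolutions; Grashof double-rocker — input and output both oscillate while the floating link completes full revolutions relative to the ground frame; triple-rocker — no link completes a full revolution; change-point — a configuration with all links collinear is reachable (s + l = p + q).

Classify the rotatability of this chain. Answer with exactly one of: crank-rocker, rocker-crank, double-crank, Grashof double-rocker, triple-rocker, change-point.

lengths: ground=10, input=10, coupler=10, output=8
sorted: s=8 (shortest), l=10 (longest), p+q=20
s + l = 18 vs p + q = 20
s + l < p + q (Grashof) with shortest = output link → rocker-crank

rocker-crank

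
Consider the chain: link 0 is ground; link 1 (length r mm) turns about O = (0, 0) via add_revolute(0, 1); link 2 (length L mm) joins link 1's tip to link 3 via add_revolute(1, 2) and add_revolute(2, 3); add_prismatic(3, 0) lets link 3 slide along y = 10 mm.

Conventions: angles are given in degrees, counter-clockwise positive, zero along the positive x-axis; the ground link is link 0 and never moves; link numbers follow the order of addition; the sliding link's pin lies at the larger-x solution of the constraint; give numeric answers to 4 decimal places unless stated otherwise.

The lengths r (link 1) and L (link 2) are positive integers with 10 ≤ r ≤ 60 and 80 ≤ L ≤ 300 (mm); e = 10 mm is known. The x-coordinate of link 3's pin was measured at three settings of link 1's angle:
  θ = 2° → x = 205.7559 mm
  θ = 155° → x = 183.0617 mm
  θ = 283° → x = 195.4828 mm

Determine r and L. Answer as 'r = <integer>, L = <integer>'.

constraint per measurement: (x − r cos θ)² + (r sin θ − e)² = L²
subtracting the θ₁ and θ₂ equations cancels the r² and L² terms:
r = (x₁² − x₂²) / (2[(x₁cos θ₁ + e sin θ₁) − (x₂cos θ₂ + e sin θ₂)]) = 12.0000 → r = 12
L² = (x₁ − r cos θ₁)² + (r sin θ₁ − e)² = 37635.9811 → L = 194.0000 → L = 194
check at θ₃=283°: x = 195.4828 (printed 195.4828) ✓

r = 12, L = 194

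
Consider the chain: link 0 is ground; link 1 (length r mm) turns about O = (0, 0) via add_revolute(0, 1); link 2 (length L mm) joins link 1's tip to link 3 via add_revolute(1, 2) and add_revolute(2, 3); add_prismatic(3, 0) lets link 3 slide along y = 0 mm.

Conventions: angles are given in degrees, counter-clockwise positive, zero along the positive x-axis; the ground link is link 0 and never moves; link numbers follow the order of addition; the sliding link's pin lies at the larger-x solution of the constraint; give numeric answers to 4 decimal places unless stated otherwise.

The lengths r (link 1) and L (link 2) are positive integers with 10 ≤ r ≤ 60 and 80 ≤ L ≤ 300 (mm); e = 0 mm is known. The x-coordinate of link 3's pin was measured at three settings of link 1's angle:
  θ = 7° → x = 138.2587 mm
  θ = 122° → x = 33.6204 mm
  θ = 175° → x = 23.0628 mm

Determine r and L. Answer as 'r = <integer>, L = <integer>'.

constraint per measurement: (x − r cos θ)² + (r sin θ − e)² = L²
subtracting the θ₁ and θ₂ equations cancels the r² and L² terms:
r = (x₁² − x₂²) / (2[(x₁cos θ₁ + e sin θ₁) − (x₂cos θ₂ + e sin θ₂)]) = 58.0000 → r = 58
L² = (x₁ − r cos θ₁)² + (r sin θ₁ − e)² = 6561.0038 → L = 81.0000 → L = 81
check at θ₃=175°: x = 23.0628 (printed 23.0628) ✓

r = 58, L = 81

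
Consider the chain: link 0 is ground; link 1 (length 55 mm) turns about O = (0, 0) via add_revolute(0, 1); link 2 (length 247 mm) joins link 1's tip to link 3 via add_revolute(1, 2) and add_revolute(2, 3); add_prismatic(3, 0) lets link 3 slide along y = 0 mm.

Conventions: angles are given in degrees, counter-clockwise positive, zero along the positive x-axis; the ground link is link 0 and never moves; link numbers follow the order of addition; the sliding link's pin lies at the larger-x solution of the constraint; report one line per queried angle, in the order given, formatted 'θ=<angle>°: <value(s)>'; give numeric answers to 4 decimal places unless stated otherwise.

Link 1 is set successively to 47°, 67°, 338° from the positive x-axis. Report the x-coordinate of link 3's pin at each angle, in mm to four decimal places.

geometry: r = 55 mm, L = 247 mm, e = 0 mm
θ=47°: crank pin P = (r cos θ, r sin θ) = (37.509910, 40.224454)
θ=47°: h = r sin θ − e = 40.224454 − 0 = 40.224454
θ=47°: x = r cos θ + √(L² − h²) = 37.509910 + 243.702674 = 281.212584
θ=67°: crank pin P = (r cos θ, r sin θ) = (21.490212, 50.627767)
θ=67°: h = r sin θ − e = 50.627767 − 0 = 50.627767
θ=67°: x = r cos θ + √(L² − h²) = 21.490212 + 241.755722 = 263.245934
θ=338°: crank pin P = (r cos θ, r sin θ) = (50.995112, -20.603363)
θ=338°: h = r sin θ − e = -20.603363 − 0 = -20.603363
θ=338°: x = r cos θ + √(L² − h²) = 50.995112 + 246.139191 = 297.134303

θ=47°: 281.2126
θ=67°: 263.2459
θ=338°: 297.1343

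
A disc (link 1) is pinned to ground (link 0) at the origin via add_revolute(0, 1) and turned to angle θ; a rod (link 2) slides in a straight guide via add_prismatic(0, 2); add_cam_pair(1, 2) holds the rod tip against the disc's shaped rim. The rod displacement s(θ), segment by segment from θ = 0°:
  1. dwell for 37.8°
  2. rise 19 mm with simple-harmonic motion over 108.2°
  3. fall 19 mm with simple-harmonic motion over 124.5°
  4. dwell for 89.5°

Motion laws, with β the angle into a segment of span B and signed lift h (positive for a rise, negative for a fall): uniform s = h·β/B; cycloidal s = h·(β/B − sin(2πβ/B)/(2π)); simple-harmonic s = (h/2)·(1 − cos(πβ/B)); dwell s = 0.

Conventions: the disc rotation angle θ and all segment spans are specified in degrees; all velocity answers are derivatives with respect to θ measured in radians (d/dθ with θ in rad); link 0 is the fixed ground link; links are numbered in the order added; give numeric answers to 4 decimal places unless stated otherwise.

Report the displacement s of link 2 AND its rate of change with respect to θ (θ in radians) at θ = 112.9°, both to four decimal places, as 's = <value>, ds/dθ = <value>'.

segment 1 (0° to 37.8°, dwell): s unchanged at 0.0000
θ = 112.9° falls in segment 2 (37.8° to 146°, simple-harmonic, h = 19): β = 112.9 − 37.8 = 75.1°, B = 108.2°; Δs = 19/2·(1 − cos(π·0.6941)) = 14.9402; s = 0.0000 + 14.9402 = 14.9402
velocity in seg [37.8°–146°] (simple-harmonic), θ in radians: β = 75.1° = 1.3107 rad, B = 108.2° = 1.8884 rad; ds/dθ = (πh/(2B)) sin(πβ/B) = (π·19/(2·1.8884)) sin(π·0.6941) = 12.956161 mm/rad

s = 14.9402, ds/dθ = 12.9562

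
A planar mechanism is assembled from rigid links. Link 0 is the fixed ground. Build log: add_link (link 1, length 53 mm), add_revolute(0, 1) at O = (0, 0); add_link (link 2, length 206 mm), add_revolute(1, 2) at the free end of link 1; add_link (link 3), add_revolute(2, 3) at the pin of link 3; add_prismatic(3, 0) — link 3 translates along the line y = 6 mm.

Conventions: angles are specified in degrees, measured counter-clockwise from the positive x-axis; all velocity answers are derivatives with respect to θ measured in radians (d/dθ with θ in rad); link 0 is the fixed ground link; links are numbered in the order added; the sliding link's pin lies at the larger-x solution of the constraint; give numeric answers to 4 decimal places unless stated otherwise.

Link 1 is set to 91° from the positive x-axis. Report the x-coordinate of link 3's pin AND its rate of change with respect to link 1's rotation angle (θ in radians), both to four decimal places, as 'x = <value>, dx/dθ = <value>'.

geometry: r = 53 mm, L = 206 mm, e = 6 mm
crank pin P = (r cos θ, r sin θ) = (-0.924978, 52.991928)
h = r sin θ − e = 52.991928 − 6 = 46.991928
x = r cos θ + √(L² − h²) = -0.924978 + 200.568589 = 199.643611
dx/dθ = −r sin θ − h·r cos θ/√(L² − h²) (θ in radians; h = 46.991928) = -52.775212

x = 199.6436, dx/dθ = -52.7752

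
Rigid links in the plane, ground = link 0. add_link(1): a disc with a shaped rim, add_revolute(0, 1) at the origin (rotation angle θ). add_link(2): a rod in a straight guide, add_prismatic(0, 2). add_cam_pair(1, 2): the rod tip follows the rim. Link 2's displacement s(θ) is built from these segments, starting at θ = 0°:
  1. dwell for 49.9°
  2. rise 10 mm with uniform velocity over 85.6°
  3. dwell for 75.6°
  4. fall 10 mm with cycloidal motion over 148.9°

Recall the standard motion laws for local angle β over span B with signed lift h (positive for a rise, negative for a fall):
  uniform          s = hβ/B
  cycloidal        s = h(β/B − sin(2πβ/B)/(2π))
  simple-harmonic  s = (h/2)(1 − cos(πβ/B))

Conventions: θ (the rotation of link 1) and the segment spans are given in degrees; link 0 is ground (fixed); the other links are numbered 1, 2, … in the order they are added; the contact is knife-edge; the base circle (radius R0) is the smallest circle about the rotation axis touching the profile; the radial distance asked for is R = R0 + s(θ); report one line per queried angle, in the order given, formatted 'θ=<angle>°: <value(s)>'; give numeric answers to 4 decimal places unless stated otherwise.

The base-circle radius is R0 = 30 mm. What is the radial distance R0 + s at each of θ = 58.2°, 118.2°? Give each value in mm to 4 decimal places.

segment 1 (0° to 49.9°, dwell): s unchanged at 0.0000
θ = 58.2° falls in segment 2 (49.9° to 135.5°, uniform, h = 10): β = 58.2 − 49.9 = 8.3°, B = 85.6°; Δs = 10·8.3/85.6 = 0.9696; s = 0.0000 + 0.9696 = 0.9696
θ = 118.2° falls in segment 2 (49.9° to 135.5°, uniform, h = 10): β = 118.2 − 49.9 = 68.3°, B = 85.6°; Δs = 10·68.3/85.6 = 7.9790; s = 0.0000 + 7.9790 = 7.9790
θ=58.2°: R = R0 + s = 30 + 0.9696 = 30.9696
θ=118.2°: R = R0 + s = 30 + 7.9790 = 37.9790

θ=58.2°: 30.9696
θ=118.2°: 37.9790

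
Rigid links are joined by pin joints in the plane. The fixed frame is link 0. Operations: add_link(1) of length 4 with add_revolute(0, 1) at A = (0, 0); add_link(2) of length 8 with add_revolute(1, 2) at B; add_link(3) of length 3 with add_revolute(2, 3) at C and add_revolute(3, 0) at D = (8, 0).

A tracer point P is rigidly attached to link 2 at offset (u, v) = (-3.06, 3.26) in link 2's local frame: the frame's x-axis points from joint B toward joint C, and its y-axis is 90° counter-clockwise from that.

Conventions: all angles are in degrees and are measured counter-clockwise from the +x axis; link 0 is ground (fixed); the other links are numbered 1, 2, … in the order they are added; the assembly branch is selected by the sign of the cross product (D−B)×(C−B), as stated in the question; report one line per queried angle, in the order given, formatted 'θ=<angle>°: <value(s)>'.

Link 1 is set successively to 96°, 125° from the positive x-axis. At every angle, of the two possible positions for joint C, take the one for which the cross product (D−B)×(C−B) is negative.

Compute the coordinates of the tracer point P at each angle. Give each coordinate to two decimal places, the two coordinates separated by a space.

A=(0,0), D=(8.00,0)
θ=96°: B = A + 4.00·(cos96°, sin96°) = (-0.4181, 3.9781)
θ=96°: |BD| = 9.3107
θ=96°: circle(B,8.00) ∩ circle(D,3.00): a=7.6089, h=2.4706
θ=96°:   candidates: C₊=(7.5169,2.9609) cross=23.003; C₋=(5.4058,-1.5066) cross=-23.003
θ=96°:   branch - wants cross < 0 → take C=(5.4058,-1.5066) (cross=-23.003)
θ=96°: ex = (C−B)/|BC| = (0.7280,-0.6856); ey = (0.6856,0.7280)
θ=96°: P = B + -3.06·ex + 3.26·ey = (-0.4107,8.4492)
θ=125°: B = A + 4.00·(cos125°, sin125°) = (-2.2943, 3.2766)
θ=125°: |BD| = 10.8032
θ=125°: circle(B,8.00) ∩ circle(D,3.00): a=7.9471, h=0.9181
θ=125°:   candidates: C₊=(5.5570,1.7411) cross=9.919; C₋=(5.0000,-0.0087) cross=-9.919
θ=125°:   branch - wants cross < 0 → take C=(5.0000,-0.0087) (cross=-9.919)
θ=125°: ex = (C−B)/|BC| = (0.9118,-0.4107); ey = (0.4107,0.9118)
θ=125°: P = B + -3.06·ex + 3.26·ey = (-3.7456,7.5057)

θ=96°: -0.41 8.45
θ=125°: -3.75 7.51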